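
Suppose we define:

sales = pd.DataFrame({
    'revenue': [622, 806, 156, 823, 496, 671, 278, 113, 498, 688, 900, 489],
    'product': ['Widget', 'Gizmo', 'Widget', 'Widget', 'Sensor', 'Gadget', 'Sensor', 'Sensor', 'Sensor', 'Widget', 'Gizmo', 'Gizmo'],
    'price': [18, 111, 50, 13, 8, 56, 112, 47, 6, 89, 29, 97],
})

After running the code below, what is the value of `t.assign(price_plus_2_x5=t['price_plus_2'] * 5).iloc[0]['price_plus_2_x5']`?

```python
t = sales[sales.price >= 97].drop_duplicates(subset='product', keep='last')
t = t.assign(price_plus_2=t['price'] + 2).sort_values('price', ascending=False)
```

570

filter rows where price >= 97:
    revenue product  price
1       806   Gizmo    111
6       278  Sensor    112
11      489   Gizmo     97
drop duplicate product (keep=last):
    revenue product  price
6       278  Sensor    112
11      489   Gizmo     97
add column price_plus_2 = t['price'] + 2:
    revenue product  price  price_plus_2
6       278  Sensor    112           114
11      489   Gizmo     97            99
sort by price descending:
    revenue product  price  price_plus_2
6       278  Sensor    112           114
11      489   Gizmo     97            99
add column price_plus_2_x5 = t['price_plus_2'] * 5:
    revenue product  price  price_plus_2  price_plus_2_x5
6       278  Sensor    112           114              570
11      489   Gizmo     97            99              495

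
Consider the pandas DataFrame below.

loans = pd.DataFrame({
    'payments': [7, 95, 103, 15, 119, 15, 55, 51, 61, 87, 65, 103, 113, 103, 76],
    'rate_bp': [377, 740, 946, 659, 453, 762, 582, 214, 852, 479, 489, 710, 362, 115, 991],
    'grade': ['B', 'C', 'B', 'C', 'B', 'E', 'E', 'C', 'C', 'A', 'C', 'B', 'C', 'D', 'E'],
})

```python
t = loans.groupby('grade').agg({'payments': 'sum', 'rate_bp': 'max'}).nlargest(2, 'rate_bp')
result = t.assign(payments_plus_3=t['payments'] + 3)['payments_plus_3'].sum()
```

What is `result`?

484

group by grade: sum(payments), max(rate_bp):
       payments  rate_bp
grade                   
A            87      479
B           332      946
C           400      852
D           103      115
E           146      991
take 2 rows with largest rate_bp:
       payments  rate_bp
grade                   
E           146      991
B           332      946
add column payments_plus_3 = t['payments'] + 3:
       payments  rate_bp  payments_plus_3
grade                                    
E           146      991              149
B           332      946              335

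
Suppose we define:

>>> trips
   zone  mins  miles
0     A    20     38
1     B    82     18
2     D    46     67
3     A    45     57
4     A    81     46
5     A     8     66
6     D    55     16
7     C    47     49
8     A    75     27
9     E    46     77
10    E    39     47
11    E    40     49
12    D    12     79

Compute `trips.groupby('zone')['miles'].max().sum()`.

289

group by zone, max of miles:
zone
A    66
B    18
C    49
D    79
E    77
Name: miles, dtype: int64
Finally, sum of the resulting series = 289.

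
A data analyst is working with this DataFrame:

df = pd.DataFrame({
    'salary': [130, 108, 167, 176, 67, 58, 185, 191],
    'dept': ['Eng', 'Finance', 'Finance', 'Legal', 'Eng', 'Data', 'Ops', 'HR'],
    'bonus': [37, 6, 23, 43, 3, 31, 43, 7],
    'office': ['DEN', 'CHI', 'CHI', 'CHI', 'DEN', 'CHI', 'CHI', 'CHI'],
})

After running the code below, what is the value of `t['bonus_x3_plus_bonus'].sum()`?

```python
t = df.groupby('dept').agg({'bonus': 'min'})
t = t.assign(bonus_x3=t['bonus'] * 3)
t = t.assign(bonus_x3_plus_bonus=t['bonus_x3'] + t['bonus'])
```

532

group by dept, min of bonus:
         bonus
dept          
Data        31
Eng          3
Finance      6
HR           7
Legal       43
Ops         43
add column bonus_x3 = t['bonus'] * 3:
         bonus  bonus_x3
dept                    
Data        31        93
Eng          3         9
Finance      6        18
HR           7        21
Legal       43       129
Ops         43       129
add column bonus_x3_plus_bonus = t['bonus_x3'] + t['bonus']:
         bonus  bonus_x3  bonus_x3_plus_bonus
dept                                         
Data        31        93                  124
Eng          3         9                   12
Finance      6        18                   24
HR           7        21                   28
Legal       43       129                  172
Ops         43       129                  172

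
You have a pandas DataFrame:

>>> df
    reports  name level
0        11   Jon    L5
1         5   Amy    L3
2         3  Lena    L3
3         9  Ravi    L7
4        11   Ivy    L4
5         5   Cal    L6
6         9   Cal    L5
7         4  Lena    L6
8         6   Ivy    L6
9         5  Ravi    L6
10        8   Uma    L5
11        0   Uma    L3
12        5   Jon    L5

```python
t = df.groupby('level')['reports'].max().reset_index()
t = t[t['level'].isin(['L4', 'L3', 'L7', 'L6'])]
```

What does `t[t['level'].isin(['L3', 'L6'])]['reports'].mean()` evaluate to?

5.5

group by level, max of reports:
level
L3     5
L4    11
L5    11
L6     6
L7     9
Name: reports, dtype: int64
reset_index():
  level  reports
0    L3        5
1    L4       11
2    L5       11
3    L6        6
4    L7        9
filter rows where level in ['L4', 'L3', 'L7', 'L6']:
  level  reports
0    L3        5
1    L4       11
3    L6        6
4    L7        9
filter rows where level in ['L3', 'L6']:
  level  reports
0    L3        5
3    L6        6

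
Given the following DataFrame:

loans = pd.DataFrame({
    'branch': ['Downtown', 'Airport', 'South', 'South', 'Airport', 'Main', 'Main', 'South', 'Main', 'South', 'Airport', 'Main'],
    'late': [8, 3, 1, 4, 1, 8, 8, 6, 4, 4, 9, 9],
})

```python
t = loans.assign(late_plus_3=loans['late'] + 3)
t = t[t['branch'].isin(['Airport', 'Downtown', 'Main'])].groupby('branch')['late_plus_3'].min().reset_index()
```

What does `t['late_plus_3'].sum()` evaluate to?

add column late_plus_3 = loans['late'] + 3:
      branch  late  late_plus_3
0   Downtown     8           11
1    Airport     3            6
2      South     1            4
3      South     4            7
4    Airport     1            4
5       Main     8           11
6       Main     8           11
7      South     6            9
8       Main     4            7
9      South     4            7
10   Airport     9           12
11      Main     9           12
filter rows where branch in ['Airport', 'Downtown', 'Main']:
      branch  late  late_plus_3
0   Downtown     8           11
1    Airport     3            6
4    Airport     1            4
5       Main     8           11
6       Main     8           11
8       Main     4            7
10   Airport     9           12
11      Main     9           12
group by branch, min of late_plus_3:
branch
Airport      4
Downtown    11
Main         7
Name: late_plus_3, dtype: int64
reset_index():
     branch  late_plus_3
0   Airport            4
1  Downtown           11
2      Main            7

22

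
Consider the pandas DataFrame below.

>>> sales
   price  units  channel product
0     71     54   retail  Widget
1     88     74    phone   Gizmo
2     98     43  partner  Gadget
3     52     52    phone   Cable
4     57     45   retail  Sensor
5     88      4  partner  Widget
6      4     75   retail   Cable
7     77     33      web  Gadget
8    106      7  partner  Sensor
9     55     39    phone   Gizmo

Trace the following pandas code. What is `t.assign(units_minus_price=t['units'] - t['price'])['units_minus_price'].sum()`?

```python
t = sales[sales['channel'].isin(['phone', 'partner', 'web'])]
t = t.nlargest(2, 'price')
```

filter rows where channel in ['phone', 'partner', 'web']:
   price  units  channel product
1     88     74    phone   Gizmo
2     98     43  partner  Gadget
3     52     52    phone   Cable
5     88      4  partner  Widget
7     77     33      web  Gadget
8    106      7  partner  Sensor
9     55     39    phone   Gizmo
take 2 rows with largest price:
   price  units  channel product
8    106      7  partner  Sensor
2     98     43  partner  Gadget
add column units_minus_price = t['units'] - t['price']:
   price  units  channel product  units_minus_price
8    106      7  partner  Sensor                -99
2     98     43  partner  Gadget                -55

-154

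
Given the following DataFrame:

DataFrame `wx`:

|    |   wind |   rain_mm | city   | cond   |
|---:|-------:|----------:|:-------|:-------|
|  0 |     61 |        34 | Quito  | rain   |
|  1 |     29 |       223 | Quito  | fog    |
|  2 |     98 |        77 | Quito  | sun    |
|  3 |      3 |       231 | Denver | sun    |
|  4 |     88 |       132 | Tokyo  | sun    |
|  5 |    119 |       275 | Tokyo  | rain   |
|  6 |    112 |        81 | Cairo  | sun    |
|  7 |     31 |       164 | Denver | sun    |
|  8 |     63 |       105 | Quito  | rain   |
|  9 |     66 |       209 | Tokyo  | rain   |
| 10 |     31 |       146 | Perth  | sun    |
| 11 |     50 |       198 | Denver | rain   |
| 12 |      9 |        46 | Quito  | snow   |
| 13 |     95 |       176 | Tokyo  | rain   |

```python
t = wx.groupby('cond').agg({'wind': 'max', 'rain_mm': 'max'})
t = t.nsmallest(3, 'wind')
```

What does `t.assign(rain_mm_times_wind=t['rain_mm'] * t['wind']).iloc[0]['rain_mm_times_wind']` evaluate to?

group by cond: max(wind), max(rain_mm):
      wind  rain_mm
cond               
fog     29      223
rain   119      275
snow     9       46
sun    112      231
take 3 rows with smallest wind:
      wind  rain_mm
cond               
snow     9       46
fog     29      223
sun    112      231
add column rain_mm_times_wind = t['rain_mm'] * t['wind']:
      wind  rain_mm  rain_mm_times_wind
cond                                   
snow     9       46                 414
fog     29      223                6467
sun    112      231               25872
Finally, value at position 0, column 'rain_mm_times_wind' = 414.

414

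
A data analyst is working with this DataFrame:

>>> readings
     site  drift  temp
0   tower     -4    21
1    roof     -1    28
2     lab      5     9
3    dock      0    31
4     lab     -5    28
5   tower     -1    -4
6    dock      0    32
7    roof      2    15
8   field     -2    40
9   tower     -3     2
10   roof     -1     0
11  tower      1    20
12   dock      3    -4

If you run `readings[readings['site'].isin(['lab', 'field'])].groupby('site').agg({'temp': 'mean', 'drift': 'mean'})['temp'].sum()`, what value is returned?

filter rows where site in ['lab', 'field']:
    site  drift  temp
2    lab      5     9
4    lab     -5    28
8  field     -2    40
group by site: mean(temp), mean(drift):
       temp  drift
site              
field  40.0   -2.0
lab    18.5    0.0
The sum of column 'temp' is 58.5.

58.5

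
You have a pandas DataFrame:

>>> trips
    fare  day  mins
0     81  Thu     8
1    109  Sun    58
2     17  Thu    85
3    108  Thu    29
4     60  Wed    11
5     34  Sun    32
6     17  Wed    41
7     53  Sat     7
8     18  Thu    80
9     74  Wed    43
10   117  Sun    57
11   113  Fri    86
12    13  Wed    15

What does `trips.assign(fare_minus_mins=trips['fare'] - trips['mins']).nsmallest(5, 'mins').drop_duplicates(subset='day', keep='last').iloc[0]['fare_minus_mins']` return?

46

add column fare_minus_mins = trips['fare'] - trips['mins']:
    fare  day  mins  fare_minus_mins
0     81  Thu     8               73
1    109  Sun    58               51
2     17  Thu    85              -68
3    108  Thu    29               79
4     60  Wed    11               49
5     34  Sun    32                2
6     17  Wed    41              -24
7     53  Sat     7               46
8     18  Thu    80              -62
9     74  Wed    43               31
10   117  Sun    57               60
11   113  Fri    86               27
12    13  Wed    15               -2
take 5 rows with smallest mins:
    fare  day  mins  fare_minus_mins
7     53  Sat     7               46
0     81  Thu     8               73
4     60  Wed    11               49
12    13  Wed    15               -2
3    108  Thu    29               79
drop duplicate day (keep=last):
    fare  day  mins  fare_minus_mins
7     53  Sat     7               46
12    13  Wed    15               -2
3    108  Thu    29               79
The value at position 0, column 'fare_minus_mins' is 46.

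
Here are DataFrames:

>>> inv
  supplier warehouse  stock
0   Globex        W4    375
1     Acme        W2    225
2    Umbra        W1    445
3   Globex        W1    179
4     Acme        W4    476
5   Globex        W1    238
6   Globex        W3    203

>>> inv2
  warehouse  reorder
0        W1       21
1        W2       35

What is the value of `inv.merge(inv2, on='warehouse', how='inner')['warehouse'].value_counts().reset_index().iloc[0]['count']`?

3

merge on 'warehouse' (how='inner') → 4 rows:
  supplier warehouse  stock  reorder
0     Acme        W2    225       35
1    Umbra        W1    445       21
2   Globex        W1    179       21
3   Globex        W1    238       21
value_counts of warehouse:
warehouse
W1    3
W2    1
Name: count, dtype: int64
reset_index():
  warehouse  count
0        W1      3
1        W2      1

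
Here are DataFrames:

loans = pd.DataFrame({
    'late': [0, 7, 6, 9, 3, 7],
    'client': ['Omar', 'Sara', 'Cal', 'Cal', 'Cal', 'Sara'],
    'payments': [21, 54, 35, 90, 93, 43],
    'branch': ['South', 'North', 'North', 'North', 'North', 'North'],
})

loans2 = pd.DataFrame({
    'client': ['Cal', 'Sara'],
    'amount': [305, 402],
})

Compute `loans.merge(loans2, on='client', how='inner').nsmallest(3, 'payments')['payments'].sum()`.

132

merge on 'client' (how='inner') → 5 rows:
   late client  payments branch  amount
0     7   Sara        54  North     402
1     6    Cal        35  North     305
2     9    Cal        90  North     305
3     3    Cal        93  North     305
4     7   Sara        43  North     402
take 3 rows with smallest payments:
   late client  payments branch  amount
1     6    Cal        35  North     305
4     7   Sara        43  North     402
0     7   Sara        54  North     402
Taking the sum of column 'payments' gives 132.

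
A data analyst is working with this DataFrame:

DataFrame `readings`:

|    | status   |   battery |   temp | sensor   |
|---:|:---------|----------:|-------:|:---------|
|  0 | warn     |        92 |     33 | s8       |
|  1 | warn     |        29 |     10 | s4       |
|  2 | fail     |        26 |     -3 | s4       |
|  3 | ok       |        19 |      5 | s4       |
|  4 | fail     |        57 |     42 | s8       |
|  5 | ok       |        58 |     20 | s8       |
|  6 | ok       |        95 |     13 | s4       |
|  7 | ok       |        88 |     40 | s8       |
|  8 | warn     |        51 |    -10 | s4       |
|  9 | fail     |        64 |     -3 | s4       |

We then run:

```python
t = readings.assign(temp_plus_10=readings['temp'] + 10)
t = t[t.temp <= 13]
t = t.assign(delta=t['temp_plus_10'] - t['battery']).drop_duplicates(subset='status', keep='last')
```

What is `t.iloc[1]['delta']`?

add column temp_plus_10 = readings['temp'] + 10:
  status  battery  temp sensor  temp_plus_10
0   warn       92    33     s8            43
1   warn       29    10     s4            20
2   fail       26    -3     s4             7
3     ok       19     5     s4            15
4   fail       57    42     s8            52
5     ok       58    20     s8            30
6     ok       95    13     s4            23
7     ok       88    40     s8            50
8   warn       51   -10     s4             0
9   fail       64    -3     s4             7
filter rows where temp <= 13:
  status  battery  temp sensor  temp_plus_10
1   warn       29    10     s4            20
2   fail       26    -3     s4             7
3     ok       19     5     s4            15
6     ok       95    13     s4            23
8   warn       51   -10     s4             0
9   fail       64    -3     s4             7
add column delta = t['temp_plus_10'] - t['battery']:
  status  battery  temp sensor  temp_plus_10  delta
1   warn       29    10     s4            20     -9
2   fail       26    -3     s4             7    -19
3     ok       19     5     s4            15     -4
6     ok       95    13     s4            23    -72
8   warn       51   -10     s4             0    -51
9   fail       64    -3     s4             7    -57
drop duplicate status (keep=last):
  status  battery  temp sensor  temp_plus_10  delta
6     ok       95    13     s4            23    -72
8   warn       51   -10     s4             0    -51
9   fail       64    -3     s4             7    -57
value at position 1, column 'delta' → -51

-51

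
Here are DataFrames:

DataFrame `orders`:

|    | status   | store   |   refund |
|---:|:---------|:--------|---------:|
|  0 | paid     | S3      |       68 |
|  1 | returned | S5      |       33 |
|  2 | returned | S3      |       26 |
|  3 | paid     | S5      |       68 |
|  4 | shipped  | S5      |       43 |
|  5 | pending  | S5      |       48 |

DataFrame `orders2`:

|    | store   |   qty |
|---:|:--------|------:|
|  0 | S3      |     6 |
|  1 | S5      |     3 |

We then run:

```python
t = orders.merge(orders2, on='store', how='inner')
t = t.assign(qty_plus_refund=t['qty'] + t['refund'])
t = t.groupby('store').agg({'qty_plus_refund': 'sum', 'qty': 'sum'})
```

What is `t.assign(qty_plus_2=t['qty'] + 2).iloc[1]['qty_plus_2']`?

merge on 'store' (how='inner') → 6 rows:
     status store  refund  qty
0      paid    S3      68    6
1  returned    S5      33    3
2  returned    S3      26    6
3      paid    S5      68    3
4   shipped    S5      43    3
5   pending    S5      48    3
add column qty_plus_refund = t['qty'] + t['refund']:
     status store  refund  qty  qty_plus_refund
0      paid    S3      68    6               74
1  returned    S5      33    3               36
2  returned    S3      26    6               32
3      paid    S5      68    3               71
4   shipped    S5      43    3               46
5   pending    S5      48    3               51
group by store: sum(qty_plus_refund), sum(qty):
       qty_plus_refund  qty
store                      
S3                 106   12
S5                 204   12
add column qty_plus_2 = t['qty'] + 2:
       qty_plus_refund  qty  qty_plus_2
store                                  
S3                 106   12          14
S5                 204   12          14

14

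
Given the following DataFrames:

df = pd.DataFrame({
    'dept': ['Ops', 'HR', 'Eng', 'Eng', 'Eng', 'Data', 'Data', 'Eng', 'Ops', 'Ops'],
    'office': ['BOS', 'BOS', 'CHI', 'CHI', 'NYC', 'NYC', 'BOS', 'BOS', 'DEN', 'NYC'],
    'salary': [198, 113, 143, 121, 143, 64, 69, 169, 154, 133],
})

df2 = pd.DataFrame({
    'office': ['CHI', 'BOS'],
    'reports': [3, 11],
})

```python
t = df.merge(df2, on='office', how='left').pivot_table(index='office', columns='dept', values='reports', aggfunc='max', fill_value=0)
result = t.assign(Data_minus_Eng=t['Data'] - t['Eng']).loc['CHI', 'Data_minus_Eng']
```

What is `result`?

-3.0

merge on 'office' (how='left') → 10 rows:
   dept office  salary  reports
0   Ops    BOS     198     11.0
1    HR    BOS     113     11.0
2   Eng    CHI     143      3.0
3   Eng    CHI     121      3.0
4   Eng    NYC     143      NaN
5  Data    NYC      64      NaN
6  Data    BOS      69     11.0
7   Eng    BOS     169     11.0
8   Ops    DEN     154      NaN
9   Ops    NYC     133      NaN
pivot: rows=office, cols=dept, max(reports):
dept    Data   Eng    HR   Ops
office                        
BOS     11.0  11.0  11.0  11.0
CHI      0.0   3.0   0.0   0.0
add column Data_minus_Eng = t['Data'] - t['Eng']:
dept    Data   Eng    HR   Ops  Data_minus_Eng
office                                        
BOS     11.0  11.0  11.0  11.0             0.0
CHI      0.0   3.0   0.0   0.0            -3.0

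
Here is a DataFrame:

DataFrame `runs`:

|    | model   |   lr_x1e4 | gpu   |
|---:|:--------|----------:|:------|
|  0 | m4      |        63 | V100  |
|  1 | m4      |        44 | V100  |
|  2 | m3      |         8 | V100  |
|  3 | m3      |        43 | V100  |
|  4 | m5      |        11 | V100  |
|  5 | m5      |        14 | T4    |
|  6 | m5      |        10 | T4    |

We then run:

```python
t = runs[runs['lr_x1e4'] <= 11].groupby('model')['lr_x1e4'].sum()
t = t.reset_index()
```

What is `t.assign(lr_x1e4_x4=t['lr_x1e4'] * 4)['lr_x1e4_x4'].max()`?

filter rows where lr_x1e4 <= 11:
  model  lr_x1e4   gpu
2    m3        8  V100
4    m5       11  V100
6    m5       10    T4
group by model, sum of lr_x1e4:
model
m3     8
m5    21
Name: lr_x1e4, dtype: int64
reset_index():
  model  lr_x1e4
0    m3        8
1    m5       21
add column lr_x1e4_x4 = t['lr_x1e4'] * 4:
  model  lr_x1e4  lr_x1e4_x4
0    m3        8          32
1    m5       21          84
So max() = 84.

84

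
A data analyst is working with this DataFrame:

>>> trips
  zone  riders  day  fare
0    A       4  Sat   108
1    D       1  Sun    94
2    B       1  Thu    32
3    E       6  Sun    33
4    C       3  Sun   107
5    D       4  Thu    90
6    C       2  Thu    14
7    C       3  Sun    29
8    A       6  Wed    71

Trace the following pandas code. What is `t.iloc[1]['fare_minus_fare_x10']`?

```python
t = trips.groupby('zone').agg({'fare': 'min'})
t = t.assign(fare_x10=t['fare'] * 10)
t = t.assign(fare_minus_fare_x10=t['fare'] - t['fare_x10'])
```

group by zone, min of fare:
      fare
zone      
A       71
B       32
C       14
D       90
E       33
add column fare_x10 = t['fare'] * 10:
      fare  fare_x10
zone                
A       71       710
B       32       320
C       14       140
D       90       900
E       33       330
add column fare_minus_fare_x10 = t['fare'] - t['fare_x10']:
      fare  fare_x10  fare_minus_fare_x10
zone                                     
A       71       710                 -639
B       32       320                 -288
C       14       140                 -126
D       90       900                 -810
E       33       330                 -297
Finally, value at position 1, column 'fare_minus_fare_x10' = -288.

-288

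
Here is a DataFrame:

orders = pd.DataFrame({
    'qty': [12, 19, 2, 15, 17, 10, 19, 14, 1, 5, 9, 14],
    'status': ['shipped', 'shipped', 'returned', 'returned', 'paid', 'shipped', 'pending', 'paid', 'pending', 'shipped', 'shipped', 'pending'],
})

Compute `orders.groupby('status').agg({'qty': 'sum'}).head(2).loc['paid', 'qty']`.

31

group by status, sum of qty:
          qty
status       
paid       31
pending    34
returned   17
shipped    55
take first 2 rows:
         qty
status      
paid      31
pending   34
The value at row 'paid', column 'qty' is 31.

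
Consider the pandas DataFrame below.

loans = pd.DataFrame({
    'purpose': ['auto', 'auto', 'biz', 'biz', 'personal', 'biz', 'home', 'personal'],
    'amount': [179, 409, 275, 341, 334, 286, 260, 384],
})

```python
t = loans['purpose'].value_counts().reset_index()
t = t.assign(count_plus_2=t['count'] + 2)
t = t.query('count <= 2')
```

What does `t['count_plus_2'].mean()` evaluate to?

3.66666666667

value_counts of purpose:
purpose
biz         3
auto        2
personal    2
home        1
Name: count, dtype: int64
reset_index():
    purpose  count
0       biz      3
1      auto      2
2  personal      2
3      home      1
add column count_plus_2 = t['count'] + 2:
    purpose  count  count_plus_2
0       biz      3             5
1      auto      2             4
2  personal      2             4
3      home      1             3
filter rows where count <= 2:
    purpose  count  count_plus_2
1      auto      2             4
2  personal      2             4
3      home      1             3
Finally, mean of column 'count_plus_2' = 3.66666666667.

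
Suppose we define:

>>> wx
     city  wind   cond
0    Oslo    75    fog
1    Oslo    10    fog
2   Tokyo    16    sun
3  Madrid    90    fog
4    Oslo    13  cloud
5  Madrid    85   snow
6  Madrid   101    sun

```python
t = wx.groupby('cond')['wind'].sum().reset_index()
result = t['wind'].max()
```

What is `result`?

175

group by cond, sum of wind:
cond
cloud     13
fog      175
snow      85
sun      117
Name: wind, dtype: int64
reset_index():
    cond  wind
0  cloud    13
1    fog   175
2   snow    85
3    sun   117
Taking the max of column 'wind' gives 175.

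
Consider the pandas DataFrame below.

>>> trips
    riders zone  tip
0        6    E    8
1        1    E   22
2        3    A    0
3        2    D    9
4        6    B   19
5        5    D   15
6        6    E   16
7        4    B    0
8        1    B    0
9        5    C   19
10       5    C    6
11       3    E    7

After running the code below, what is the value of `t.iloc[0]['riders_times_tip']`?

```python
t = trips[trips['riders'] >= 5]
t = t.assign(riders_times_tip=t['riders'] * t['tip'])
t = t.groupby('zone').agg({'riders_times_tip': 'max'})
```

114

filter rows where riders >= 5:
    riders zone  tip
0        6    E    8
4        6    B   19
5        5    D   15
6        6    E   16
9        5    C   19
10       5    C    6
add column riders_times_tip = t['riders'] * t['tip']:
    riders zone  tip  riders_times_tip
0        6    E    8                48
4        6    B   19               114
5        5    D   15                75
6        6    E   16                96
9        5    C   19                95
10       5    C    6                30
group by zone, max of riders_times_tip:
      riders_times_tip
zone                  
B                  114
C                   95
D                   75
E                   96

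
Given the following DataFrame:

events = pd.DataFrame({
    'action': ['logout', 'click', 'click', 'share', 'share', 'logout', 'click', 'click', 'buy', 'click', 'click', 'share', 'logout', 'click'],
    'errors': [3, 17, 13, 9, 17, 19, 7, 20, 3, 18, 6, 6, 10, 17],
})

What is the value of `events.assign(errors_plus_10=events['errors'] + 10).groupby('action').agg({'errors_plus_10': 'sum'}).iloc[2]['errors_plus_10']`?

62

add column errors_plus_10 = events['errors'] + 10:
    action  errors  errors_plus_10
0   logout       3              13
1    click      17              27
2    click      13              23
3    share       9              19
4    share      17              27
5   logout      19              29
6    click       7              17
7    click      20              30
8      buy       3              13
9    click      18              28
10   click       6              16
11   share       6              16
12  logout      10              20
13   click      17              27
group by action, sum of errors_plus_10:
        errors_plus_10
action                
buy                 13
click              168
logout              62
share               62
Finally, value at position 2, column 'errors_plus_10' = 62.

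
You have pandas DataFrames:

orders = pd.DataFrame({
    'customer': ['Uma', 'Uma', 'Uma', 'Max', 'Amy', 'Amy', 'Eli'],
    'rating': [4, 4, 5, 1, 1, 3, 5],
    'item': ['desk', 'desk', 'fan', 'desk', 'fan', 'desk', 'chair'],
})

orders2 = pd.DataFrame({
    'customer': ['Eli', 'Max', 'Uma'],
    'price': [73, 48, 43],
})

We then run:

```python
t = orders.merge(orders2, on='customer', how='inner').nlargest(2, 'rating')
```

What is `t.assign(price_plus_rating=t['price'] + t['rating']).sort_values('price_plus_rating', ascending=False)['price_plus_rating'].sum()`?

merge on 'customer' (how='inner') → 5 rows:
  customer  rating   item  price
0      Uma       4   desk     43
1      Uma       4   desk     43
2      Uma       5    fan     43
3      Max       1   desk     48
4      Eli       5  chair     73
take 2 rows with largest rating:
  customer  rating   item  price
2      Uma       5    fan     43
4      Eli       5  chair     73
add column price_plus_rating = t['price'] + t['rating']:
  customer  rating   item  price  price_plus_rating
2      Uma       5    fan     43                 48
4      Eli       5  chair     73                 78
sort by price_plus_rating descending:
  customer  rating   item  price  price_plus_rating
4      Eli       5  chair     73                 78
2      Uma       5    fan     43                 48
Finally, sum of column 'price_plus_rating' = 126.

126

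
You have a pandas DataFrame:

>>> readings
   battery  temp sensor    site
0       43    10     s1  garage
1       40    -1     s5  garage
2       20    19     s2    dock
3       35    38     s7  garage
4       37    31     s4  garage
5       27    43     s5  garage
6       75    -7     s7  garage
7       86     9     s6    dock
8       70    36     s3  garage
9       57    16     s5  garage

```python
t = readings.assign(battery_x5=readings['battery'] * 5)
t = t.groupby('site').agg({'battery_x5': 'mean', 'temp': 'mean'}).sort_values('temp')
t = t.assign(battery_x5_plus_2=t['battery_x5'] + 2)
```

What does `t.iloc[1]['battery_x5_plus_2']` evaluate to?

242.0

add column battery_x5 = readings['battery'] * 5:
   battery  temp sensor    site  battery_x5
0       43    10     s1  garage         215
1       40    -1     s5  garage         200
2       20    19     s2    dock         100
3       35    38     s7  garage         175
4       37    31     s4  garage         185
5       27    43     s5  garage         135
6       75    -7     s7  garage         375
7       86     9     s6    dock         430
8       70    36     s3  garage         350
9       57    16     s5  garage         285
group by site: mean(battery_x5), mean(temp):
        battery_x5   temp
site                     
dock         265.0  14.00
garage       240.0  20.75
sort by temp:
        battery_x5   temp
site                     
dock         265.0  14.00
garage       240.0  20.75
add column battery_x5_plus_2 = t['battery_x5'] + 2:
        battery_x5   temp  battery_x5_plus_2
site                                        
dock         265.0  14.00              267.0
garage       240.0  20.75              242.0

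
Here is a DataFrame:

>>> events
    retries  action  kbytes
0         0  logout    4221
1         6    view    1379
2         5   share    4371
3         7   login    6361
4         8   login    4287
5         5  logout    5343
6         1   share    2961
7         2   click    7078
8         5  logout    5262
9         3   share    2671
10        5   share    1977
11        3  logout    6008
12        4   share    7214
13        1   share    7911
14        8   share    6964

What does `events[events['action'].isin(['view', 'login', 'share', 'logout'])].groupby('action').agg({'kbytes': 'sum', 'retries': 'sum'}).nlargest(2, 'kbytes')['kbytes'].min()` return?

filter rows where action in ['view', 'login', 'share', 'logout']:
    retries  action  kbytes
0         0  logout    4221
1         6    view    1379
2         5   share    4371
3         7   login    6361
4         8   login    4287
5         5  logout    5343
6         1   share    2961
8         5  logout    5262
9         3   share    2671
10        5   share    1977
11        3  logout    6008
12        4   share    7214
13        1   share    7911
14        8   share    6964
group by action: sum(kbytes), sum(retries):
        kbytes  retries
action                 
login    10648       15
logout   20834       13
share    34069       27
view      1379        6
take 2 rows with largest kbytes:
        kbytes  retries
action                 
share    34069       27
logout   20834       13
Taking the min of column 'kbytes' gives 20834.

20834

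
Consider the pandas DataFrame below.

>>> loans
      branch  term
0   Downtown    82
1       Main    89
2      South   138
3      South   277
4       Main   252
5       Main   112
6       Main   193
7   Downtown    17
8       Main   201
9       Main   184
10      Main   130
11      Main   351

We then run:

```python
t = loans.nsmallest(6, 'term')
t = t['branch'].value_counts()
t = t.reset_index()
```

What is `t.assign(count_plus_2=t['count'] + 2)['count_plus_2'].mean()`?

4.0

take 6 rows with smallest term:
      branch  term
7   Downtown    17
0   Downtown    82
1       Main    89
5       Main   112
10      Main   130
2      South   138
value_counts of branch:
branch
Main        3
Downtown    2
South       1
Name: count, dtype: int64
reset_index():
     branch  count
0      Main      3
1  Downtown      2
2     South      1
add column count_plus_2 = t['count'] + 2:
     branch  count  count_plus_2
0      Main      3             5
1  Downtown      2             4
2     South      1             3
The mean of column 'count_plus_2' is 4.0.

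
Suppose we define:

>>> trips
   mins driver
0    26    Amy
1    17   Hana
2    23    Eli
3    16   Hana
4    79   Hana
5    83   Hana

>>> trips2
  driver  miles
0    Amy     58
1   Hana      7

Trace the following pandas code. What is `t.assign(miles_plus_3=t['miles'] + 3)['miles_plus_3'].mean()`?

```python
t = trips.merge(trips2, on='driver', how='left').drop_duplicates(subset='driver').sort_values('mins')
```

merge on 'driver' (how='left') → 6 rows:
   mins driver  miles
0    26    Amy   58.0
1    17   Hana    7.0
2    23    Eli    NaN
3    16   Hana    7.0
4    79   Hana    7.0
5    83   Hana    7.0
drop duplicate driver (keep=first):
   mins driver  miles
0    26    Amy   58.0
1    17   Hana    7.0
2    23    Eli    NaN
sort by mins:
   mins driver  miles
1    17   Hana    7.0
2    23    Eli    NaN
0    26    Amy   58.0
add column miles_plus_3 = t['miles'] + 3:
   mins driver  miles  miles_plus_3
1    17   Hana    7.0          10.0
2    23    Eli    NaN           NaN
0    26    Amy   58.0          61.0
Finally, mean of column 'miles_plus_3' = 35.5.

35.5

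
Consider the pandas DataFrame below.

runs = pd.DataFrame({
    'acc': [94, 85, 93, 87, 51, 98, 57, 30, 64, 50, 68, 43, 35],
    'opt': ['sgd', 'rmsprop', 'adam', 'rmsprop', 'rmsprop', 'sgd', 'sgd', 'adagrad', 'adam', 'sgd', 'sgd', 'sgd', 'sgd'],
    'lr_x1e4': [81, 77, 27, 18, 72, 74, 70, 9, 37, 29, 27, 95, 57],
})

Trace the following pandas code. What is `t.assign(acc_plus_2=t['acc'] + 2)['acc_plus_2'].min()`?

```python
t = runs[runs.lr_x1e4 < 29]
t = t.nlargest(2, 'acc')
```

filter rows where lr_x1e4 < 29:
    acc      opt  lr_x1e4
2    93     adam       27
3    87  rmsprop       18
7    30  adagrad        9
10   68      sgd       27
take 2 rows with largest acc:
   acc      opt  lr_x1e4
2   93     adam       27
3   87  rmsprop       18
add column acc_plus_2 = t['acc'] + 2:
   acc      opt  lr_x1e4  acc_plus_2
2   93     adam       27          95
3   87  rmsprop       18          89
So min() = 89.

89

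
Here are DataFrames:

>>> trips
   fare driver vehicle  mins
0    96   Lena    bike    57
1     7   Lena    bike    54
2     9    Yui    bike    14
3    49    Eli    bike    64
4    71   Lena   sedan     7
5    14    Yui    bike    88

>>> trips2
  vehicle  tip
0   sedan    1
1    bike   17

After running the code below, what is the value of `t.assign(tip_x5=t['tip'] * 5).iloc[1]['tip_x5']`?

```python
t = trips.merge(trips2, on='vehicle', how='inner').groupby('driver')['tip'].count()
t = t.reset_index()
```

merge on 'vehicle' (how='inner') → 6 rows:
   fare driver vehicle  mins  tip
0    96   Lena    bike    57   17
1     7   Lena    bike    54   17
2     9    Yui    bike    14   17
3    49    Eli    bike    64   17
4    71   Lena   sedan     7    1
5    14    Yui    bike    88   17
group by driver, count of tip:
driver
Eli     1
Lena    3
Yui     2
Name: tip, dtype: int64
reset_index():
  driver  tip
0    Eli    1
1   Lena    3
2    Yui    2
add column tip_x5 = t['tip'] * 5:
  driver  tip  tip_x5
0    Eli    1       5
1   Lena    3      15
2    Yui    2      10

15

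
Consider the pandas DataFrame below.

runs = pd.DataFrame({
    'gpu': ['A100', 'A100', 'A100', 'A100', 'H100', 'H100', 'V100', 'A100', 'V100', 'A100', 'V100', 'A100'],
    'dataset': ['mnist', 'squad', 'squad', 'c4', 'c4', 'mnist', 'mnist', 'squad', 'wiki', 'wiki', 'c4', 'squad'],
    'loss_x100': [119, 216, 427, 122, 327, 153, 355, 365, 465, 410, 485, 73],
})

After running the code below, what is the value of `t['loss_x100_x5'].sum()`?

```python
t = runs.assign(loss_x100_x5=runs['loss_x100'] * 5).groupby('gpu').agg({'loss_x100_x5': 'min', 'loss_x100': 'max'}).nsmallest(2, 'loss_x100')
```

1130

add column loss_x100_x5 = runs['loss_x100'] * 5:
     gpu dataset  loss_x100  loss_x100_x5
0   A100   mnist        119           595
1   A100   squad        216          1080
2   A100   squad        427          2135
3   A100      c4        122           610
4   H100      c4        327          1635
5   H100   mnist        153           765
6   V100   mnist        355          1775
7   A100   squad        365          1825
8   V100    wiki        465          2325
9   A100    wiki        410          2050
10  V100      c4        485          2425
11  A100   squad         73           365
group by gpu: min(loss_x100_x5), max(loss_x100):
      loss_x100_x5  loss_x100
gpu                          
A100           365        427
H100           765        327
V100          1775        485
take 2 rows with smallest loss_x100:
      loss_x100_x5  loss_x100
gpu                          
H100           765        327
A100           365        427
Then the sum of column 'loss_x100_x5': 1130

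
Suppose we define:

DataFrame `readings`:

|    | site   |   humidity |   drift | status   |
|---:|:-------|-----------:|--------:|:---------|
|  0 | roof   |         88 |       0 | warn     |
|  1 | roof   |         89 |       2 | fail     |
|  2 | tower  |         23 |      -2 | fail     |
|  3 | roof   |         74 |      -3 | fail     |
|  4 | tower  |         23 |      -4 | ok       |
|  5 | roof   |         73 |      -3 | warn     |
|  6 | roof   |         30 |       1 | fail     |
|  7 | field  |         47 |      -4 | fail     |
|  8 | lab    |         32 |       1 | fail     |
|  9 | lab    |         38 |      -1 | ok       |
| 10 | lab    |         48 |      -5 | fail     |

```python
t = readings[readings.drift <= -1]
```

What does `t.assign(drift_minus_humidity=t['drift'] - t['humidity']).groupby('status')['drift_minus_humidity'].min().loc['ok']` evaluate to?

-39

filter rows where drift <= -1:
     site  humidity  drift status
2   tower        23     -2   fail
3    roof        74     -3   fail
4   tower        23     -4     ok
5    roof        73     -3   warn
7   field        47     -4   fail
9     lab        38     -1     ok
10    lab        48     -5   fail
add column drift_minus_humidity = t['drift'] - t['humidity']:
     site  humidity  drift status  drift_minus_humidity
2   tower        23     -2   fail                   -25
3    roof        74     -3   fail                   -77
4   tower        23     -4     ok                   -27
5    roof        73     -3   warn                   -76
7   field        47     -4   fail                   -51
9     lab        38     -1     ok                   -39
10    lab        48     -5   fail                   -53
group by status, min of drift_minus_humidity:
status
fail   -77
ok     -39
warn   -76
Name: drift_minus_humidity, dtype: int64
Taking the value at index 'ok' gives -39.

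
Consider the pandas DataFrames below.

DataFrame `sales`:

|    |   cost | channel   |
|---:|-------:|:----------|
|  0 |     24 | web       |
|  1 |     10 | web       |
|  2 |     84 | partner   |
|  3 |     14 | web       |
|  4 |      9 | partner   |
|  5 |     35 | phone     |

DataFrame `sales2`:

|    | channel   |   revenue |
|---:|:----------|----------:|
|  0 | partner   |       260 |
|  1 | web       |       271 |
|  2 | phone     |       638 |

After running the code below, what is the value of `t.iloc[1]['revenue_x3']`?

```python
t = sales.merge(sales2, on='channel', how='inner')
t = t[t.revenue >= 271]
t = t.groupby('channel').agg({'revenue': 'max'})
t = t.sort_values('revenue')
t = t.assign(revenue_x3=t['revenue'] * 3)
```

1914

merge on 'channel' (how='inner') → 6 rows:
   cost  channel  revenue
0    24      web      271
1    10      web      271
2    84  partner      260
3    14      web      271
4     9  partner      260
5    35    phone      638
filter rows where revenue >= 271:
   cost channel  revenue
0    24     web      271
1    10     web      271
3    14     web      271
5    35   phone      638
group by channel, max of revenue:
         revenue
channel         
phone        638
web          271
sort by revenue:
         revenue
channel         
web          271
phone        638
add column revenue_x3 = t['revenue'] * 3:
         revenue  revenue_x3
channel                     
web          271         813
phone        638        1914
value at position 1, column 'revenue_x3' → 1914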